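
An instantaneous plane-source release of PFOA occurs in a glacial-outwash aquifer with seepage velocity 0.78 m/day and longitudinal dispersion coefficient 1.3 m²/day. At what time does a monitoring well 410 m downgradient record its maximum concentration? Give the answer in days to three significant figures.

524 days

For the 1D instantaneous-source solution, setting ∂C/∂t = 0 at fixed x gives v²t² + 2Dt − x² = 0, so t = (√(D² + v²x²) − D)/v².
√(D² + v²x²) = √(1.3² + 0.78² × 410²) = 319.8; v² = 0.6084.
t = (319.8 − 1.3)/0.6084 = 524 days (vs. the pure-advection estimate x/v = 526 d).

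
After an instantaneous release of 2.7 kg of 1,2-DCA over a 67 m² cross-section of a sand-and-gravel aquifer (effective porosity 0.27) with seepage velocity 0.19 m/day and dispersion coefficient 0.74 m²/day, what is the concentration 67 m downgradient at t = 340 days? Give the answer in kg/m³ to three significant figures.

0.00264 kg/m³

For an instantaneous plane source, C(x,t) = M/(n_e·A·√(4πDt)) · exp(−(x−vt)²/(4Dt)), with n_e·A the pore (flow) area.
Plume center vt = 0.19 × 340 = 64.6 m, so the well at 67 m is 2.4 m downgradient of the peak.
√(4πDt) = 56.23 m, giving peak height M/(n_e·A·√(4πDt)) = 2.7/(0.27 × 67 × 56.23) = 0.002654 kg/m³.
(x−vt)²/(4Dt) = (2.4)²/(4 × 0.74 × 340) = 0.005723; exp(−0.005723) = 0.9943.
C = 0.002654 × 0.9943 = 0.00264 kg/m³.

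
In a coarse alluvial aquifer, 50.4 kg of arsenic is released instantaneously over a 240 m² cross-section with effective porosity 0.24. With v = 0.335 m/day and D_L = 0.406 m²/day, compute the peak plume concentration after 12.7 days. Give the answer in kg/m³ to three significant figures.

0.109 kg/m³

The peak of an instantaneous 1D plume sits at x = vt; there the Gaussian factor is 1 and C_max = M/(n_e·A·√(4πDt)), where n_e·A is the pore area the mass is dissolved in.
√(4πDt) = √(4π × 0.406 × 12.7) = 8.050 m, so C_max = 50.4/(0.24 × 240 × 8.050) = 0.109 kg/m³.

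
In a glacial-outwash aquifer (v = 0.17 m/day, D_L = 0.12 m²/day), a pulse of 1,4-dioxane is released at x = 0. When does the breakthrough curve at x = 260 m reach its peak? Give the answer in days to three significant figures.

1530 days

For the 1D instantaneous-source solution, setting ∂C/∂t = 0 at fixed x gives v²t² + 2Dt − x² = 0, so t = (√(D² + v²x²) − D)/v².
√(D² + v²x²) = √(0.12² + 0.17² × 260²) = 44.20; v² = 0.0289.
t = (44.20 − 0.12)/0.0289 = 1530 days (vs. the pure-advection estimate x/v = 1530 d).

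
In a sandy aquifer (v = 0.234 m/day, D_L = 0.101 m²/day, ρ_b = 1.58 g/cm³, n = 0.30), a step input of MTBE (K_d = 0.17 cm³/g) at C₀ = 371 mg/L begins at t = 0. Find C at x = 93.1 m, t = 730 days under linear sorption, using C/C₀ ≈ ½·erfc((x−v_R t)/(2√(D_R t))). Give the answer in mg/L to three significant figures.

137 mg/L

Retardation factor R = 1 + ρ_b·K_d/n = 1 + 1.58 × 0.17/0.30 = 1.895.
Sorption retards both mechanisms: v_R = v/R = 0.1235 m/day, D_R = D/R = 0.05330 m²/day.
v_R·t = 0.1235 × 730 = 90.155 m; 2√(D_R t) = 12.48 m; argument = (93.1 − 90.155)/12.48 = 0.2360.
C = C₀ × ½·erfc(0.2360) = 371 × 0.3693 = 137 mg/L.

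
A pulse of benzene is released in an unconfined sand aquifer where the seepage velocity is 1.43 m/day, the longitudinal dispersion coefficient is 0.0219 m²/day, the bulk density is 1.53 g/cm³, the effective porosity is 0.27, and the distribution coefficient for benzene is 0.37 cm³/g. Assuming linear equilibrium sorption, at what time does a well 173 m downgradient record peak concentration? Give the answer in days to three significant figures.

375 days

Retardation factor R = 1 + ρ_b·K_d/n = 1 + 1.53 × 0.37/0.27 = 3.097.
Sorption retards both mechanisms: v_R = v/R = 0.4617 m/day, D_R = D/R = 0.007071 m²/day.
Peak time from v_R²t² + 2D_R t − x² = 0: t = (√(D_R² + v_R²x²) − D_R)/v_R².
√(D_R² + v_R²x²) = √(0.007071² + 0.4617² × 173²) = 79.87; v_R² = 0.2132.
t = (79.87 − 0.007071)/0.2132 = 375 days.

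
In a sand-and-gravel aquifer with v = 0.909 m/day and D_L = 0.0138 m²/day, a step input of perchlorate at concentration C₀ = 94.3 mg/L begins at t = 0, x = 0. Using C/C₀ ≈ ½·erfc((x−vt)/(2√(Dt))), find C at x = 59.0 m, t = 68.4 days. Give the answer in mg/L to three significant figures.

93.3 mg/L

For a continuous step input, C/C₀ ≈ ½·erfc((x−vt)/(2√(Dt))).
vt = 0.909 × 68.4 = 62.1756 m and 2√(Dt) = 2√(0.0138 × 68.4) = 1.943 m.
Argument (x−vt)/(2√(Dt)) = (59.0 − 62.1756)/1.943 = -1.634; ½·erfc(-1.634) = 0.9896.
C = 94.3 × 0.9896 = 93.3 mg/L.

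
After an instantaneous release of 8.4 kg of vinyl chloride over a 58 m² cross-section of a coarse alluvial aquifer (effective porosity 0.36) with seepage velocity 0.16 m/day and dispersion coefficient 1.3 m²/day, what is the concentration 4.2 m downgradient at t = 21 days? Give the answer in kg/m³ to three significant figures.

0.0216 kg/m³

For an instantaneous plane source, C(x,t) = M/(n_e·A·√(4πDt)) · exp(−(x−vt)²/(4Dt)), with n_e·A the pore (flow) area.
Plume center vt = 0.16 × 21 = 3.36 m, so the well at 4.2 m is 0.84 m downgradient of the peak.
√(4πDt) = 18.52 m, giving peak height M/(n_e·A·√(4πDt)) = 8.4/(0.36 × 58 × 18.52) = 0.02172 kg/m³.
(x−vt)²/(4Dt) = (0.84)²/(4 × 1.3 × 21) = 0.006462; exp(−0.006462) = 0.9936.
C = 0.02172 × 0.9936 = 0.0216 kg/m³.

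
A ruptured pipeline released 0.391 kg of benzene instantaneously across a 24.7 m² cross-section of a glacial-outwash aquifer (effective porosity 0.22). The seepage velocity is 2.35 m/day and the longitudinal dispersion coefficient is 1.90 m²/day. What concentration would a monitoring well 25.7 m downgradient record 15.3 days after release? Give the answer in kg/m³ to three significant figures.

0.00152 kg/m³

For an instantaneous plane source, C(x,t) = M/(n_e·A·√(4πDt)) · exp(−(x−vt)²/(4Dt)), with n_e·A the pore (flow) area.
Plume center vt = 2.35 × 15.3 = 35.955 m, so the well at 25.7 m is 10.255 m upgradient of the peak.
√(4πDt) = 19.11 m, giving peak height M/(n_e·A·√(4πDt)) = 0.391/(0.22 × 24.7 × 19.11) = 0.003765 kg/m³.
(x−vt)²/(4Dt) = (-10.255)²/(4 × 1.90 × 15.3) = 0.9044; exp(−0.9044) = 0.4048.
C = 0.003765 × 0.4048 = 0.00152 kg/m³.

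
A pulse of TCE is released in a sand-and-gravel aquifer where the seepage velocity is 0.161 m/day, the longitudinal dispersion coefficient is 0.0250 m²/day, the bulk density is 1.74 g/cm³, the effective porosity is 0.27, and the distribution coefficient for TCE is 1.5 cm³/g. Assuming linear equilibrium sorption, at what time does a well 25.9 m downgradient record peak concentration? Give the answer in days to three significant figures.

Retardation factor R = 1 + ρ_b·K_d/n = 1 + 1.74 × 1.5/0.27 = 10.67.
Sorption retards both mechanisms: v_R = v/R = 0.01509 m/day, D_R = D/R = 0.002343 m²/day.
Peak time from v_R²t² + 2D_R t − x² = 0: t = (√(D_R² + v_R²x²) − D_R)/v_R².
√(D_R² + v_R²x²) = √(0.002343² + 0.01509² × 25.9²) = 0.3908; v_R² = 0.0002277.
t = (0.3908 − 0.002343)/0.0002277 = 1710 days.

1710 days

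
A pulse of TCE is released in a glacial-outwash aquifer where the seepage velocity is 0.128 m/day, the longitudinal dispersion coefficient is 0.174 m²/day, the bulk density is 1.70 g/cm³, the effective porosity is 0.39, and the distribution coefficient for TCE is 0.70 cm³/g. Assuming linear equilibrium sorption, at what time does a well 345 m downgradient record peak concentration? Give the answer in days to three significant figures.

10900 days

Retardation factor R = 1 + ρ_b·K_d/n = 1 + 1.70 × 0.70/0.39 = 4.051.
Sorption retards both mechanisms: v_R = v/R = 0.03160 m/day, D_R = D/R = 0.04295 m²/day.
Peak time from v_R²t² + 2D_R t − x² = 0: t = (√(D_R² + v_R²x²) − D_R)/v_R².
√(D_R² + v_R²x²) = √(0.04295² + 0.03160² × 345²) = 10.90; v_R² = 0.0009986.
t = (10.90 − 0.04295)/0.0009986 = 10900 days.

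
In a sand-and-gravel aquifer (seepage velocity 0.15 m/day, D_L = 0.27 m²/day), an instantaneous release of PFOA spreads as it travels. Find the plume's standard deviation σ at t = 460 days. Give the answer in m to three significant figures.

Dispersive spreading gives a Gaussian with σ² = 2Dt; advection only shifts the center.
σ = √(2 × 0.27 × 460) = 15.8 m.

15.8 m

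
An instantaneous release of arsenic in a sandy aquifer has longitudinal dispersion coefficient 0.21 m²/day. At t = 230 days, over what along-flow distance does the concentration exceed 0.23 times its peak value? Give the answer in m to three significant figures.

The plume is Gaussian with σ = √(2Dt) = √(2 × 0.21 × 230) = 9.829 m.
C/C_peak = exp(−Δx²/(2σ²)) = 0.23 ⇒ Δx = σ·√(−2 ln 0.23) = 9.829 × 1.714 = 16.85 m.
Width = 2Δx = 33.7 m.

33.7 m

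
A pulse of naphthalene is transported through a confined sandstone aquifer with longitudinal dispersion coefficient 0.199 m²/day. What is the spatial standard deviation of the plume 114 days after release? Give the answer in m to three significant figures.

Dispersive spreading gives a Gaussian with σ² = 2Dt; advection only shifts the center.
σ = √(2 × 0.199 × 114) = 6.74 m.

6.74 m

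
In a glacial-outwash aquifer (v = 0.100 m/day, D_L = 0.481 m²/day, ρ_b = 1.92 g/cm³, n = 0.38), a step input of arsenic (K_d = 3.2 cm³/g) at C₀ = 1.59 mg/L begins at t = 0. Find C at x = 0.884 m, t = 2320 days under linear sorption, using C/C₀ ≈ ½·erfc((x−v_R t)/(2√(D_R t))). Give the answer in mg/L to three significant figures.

Retardation factor R = 1 + ρ_b·K_d/n = 1 + 1.92 × 3.2/0.38 = 17.17.
Sorption retards both mechanisms: v_R = v/R = 0.005824 m/day, D_R = D/R = 0.02801 m²/day.
v_R·t = 0.005824 × 2320 = 13.51168 m; 2√(D_R t) = 16.12 m; argument = (0.884 − 13.51168)/16.12 = -0.7834.
C = C₀ × ½·erfc(-0.7834) = 1.59 × 0.8660 = 1.38 mg/L.

1.38 mg/L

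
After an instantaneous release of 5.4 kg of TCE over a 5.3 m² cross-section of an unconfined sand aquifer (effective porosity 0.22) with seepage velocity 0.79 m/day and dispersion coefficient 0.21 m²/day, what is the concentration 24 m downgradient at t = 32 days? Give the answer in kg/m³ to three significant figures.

0.474 kg/m³

For an instantaneous plane source, C(x,t) = M/(n_e·A·√(4πDt)) · exp(−(x−vt)²/(4Dt)), with n_e·A the pore (flow) area.
Plume center vt = 0.79 × 32 = 25.28 m, so the well at 24 m is 1.28 m upgradient of the peak.
√(4πDt) = 9.189 m, giving peak height M/(n_e·A·√(4πDt)) = 5.4/(0.22 × 5.3 × 9.189) = 0.5040 kg/m³.
(x−vt)²/(4Dt) = (-1.28)²/(4 × 0.21 × 32) = 0.06095; exp(−0.06095) = 0.9409.
C = 0.5040 × 0.9409 = 0.474 kg/m³.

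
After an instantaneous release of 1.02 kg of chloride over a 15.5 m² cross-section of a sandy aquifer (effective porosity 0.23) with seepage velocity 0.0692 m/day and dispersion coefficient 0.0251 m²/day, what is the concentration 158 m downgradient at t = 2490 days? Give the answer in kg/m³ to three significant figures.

0.00450 kg/m³

For an instantaneous plane source, C(x,t) = M/(n_e·A·√(4πDt)) · exp(−(x−vt)²/(4Dt)), with n_e·A the pore (flow) area.
Plume center vt = 0.0692 × 2490 = 172.308 m, so the well at 158 m is 14.308 m upgradient of the peak.
√(4πDt) = 28.02 m, giving peak height M/(n_e·A·√(4πDt)) = 1.02/(0.23 × 15.5 × 28.02) = 0.01021 kg/m³.
(x−vt)²/(4Dt) = (-14.308)²/(4 × 0.0251 × 2490) = 0.8189; exp(−0.8189) = 0.4409.
C = 0.01021 × 0.4409 = 0.00450 kg/m³.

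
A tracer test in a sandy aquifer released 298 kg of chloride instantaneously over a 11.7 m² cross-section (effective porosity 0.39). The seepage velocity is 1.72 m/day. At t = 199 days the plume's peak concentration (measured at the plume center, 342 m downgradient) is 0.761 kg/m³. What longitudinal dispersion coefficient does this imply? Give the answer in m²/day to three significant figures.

At the plume center C_max = M/(n_e·A·√(4πDt)), so D = M²/(4πt·(n_e·A·C_max)²).
n_e·A·C_max = 0.39 × 11.7 × 0.761 = 3.472 kg/m.
D = 298²/(4π × 199 × 3.472²) = 2.95 m²/day.

2.95 m²/day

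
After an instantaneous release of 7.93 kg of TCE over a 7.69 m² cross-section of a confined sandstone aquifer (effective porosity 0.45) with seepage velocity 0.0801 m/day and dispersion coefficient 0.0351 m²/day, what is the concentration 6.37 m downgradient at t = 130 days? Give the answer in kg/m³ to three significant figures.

0.124 kg/m³

For an instantaneous plane source, C(x,t) = M/(n_e·A·√(4πDt)) · exp(−(x−vt)²/(4Dt)), with n_e·A the pore (flow) area.
Plume center vt = 0.0801 × 130 = 10.413 m, so the well at 6.37 m is 4.043 m upgradient of the peak.
√(4πDt) = 7.572 m, giving peak height M/(n_e·A·√(4πDt)) = 7.93/(0.45 × 7.69 × 7.572) = 0.3026 kg/m³.
(x−vt)²/(4Dt) = (-4.043)²/(4 × 0.0351 × 130) = 0.8956; exp(−0.8956) = 0.4084.
C = 0.3026 × 0.4084 = 0.124 kg/m³.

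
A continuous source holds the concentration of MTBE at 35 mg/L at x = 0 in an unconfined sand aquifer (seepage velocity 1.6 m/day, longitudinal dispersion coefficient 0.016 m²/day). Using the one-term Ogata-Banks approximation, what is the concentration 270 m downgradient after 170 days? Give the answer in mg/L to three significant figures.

For a continuous step input, C/C₀ ≈ ½·erfc((x−vt)/(2√(Dt))).
vt = 1.6 × 170 = 272 m and 2√(Dt) = 2√(0.016 × 170) = 3.298 m.
Argument (x−vt)/(2√(Dt)) = (270 − 272)/3.298 = -0.6064; ½·erfc(-0.6064) = 0.8044.
C = 35 × 0.8044 = 28.2 mg/L.

28.2 mg/L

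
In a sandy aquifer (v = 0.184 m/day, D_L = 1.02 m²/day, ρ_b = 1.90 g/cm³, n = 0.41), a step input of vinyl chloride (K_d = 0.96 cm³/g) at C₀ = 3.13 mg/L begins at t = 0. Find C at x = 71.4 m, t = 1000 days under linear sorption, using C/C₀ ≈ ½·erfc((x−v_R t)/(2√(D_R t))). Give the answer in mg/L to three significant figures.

0.0811 mg/L

Retardation factor R = 1 + ρ_b·K_d/n = 1 + 1.90 × 0.96/0.41 = 5.449.
Sorption retards both mechanisms: v_R = v/R = 0.03377 m/day, D_R = D/R = 0.1872 m²/day.
v_R·t = 0.03377 × 1000 = 33.77 m; 2√(D_R t) = 27.36 m; argument = (71.4 − 33.77)/27.36 = 1.375.
C = C₀ × ½·erfc(1.375) = 3.13 × 0.02591 = 0.0811 mg/L.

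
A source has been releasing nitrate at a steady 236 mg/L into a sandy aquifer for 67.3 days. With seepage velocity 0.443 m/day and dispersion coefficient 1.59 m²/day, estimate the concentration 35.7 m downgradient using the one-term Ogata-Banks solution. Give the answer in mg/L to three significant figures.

81.1 mg/L

For a continuous step input, C/C₀ ≈ ½·erfc((x−vt)/(2√(Dt))).
vt = 0.443 × 67.3 = 29.8139 m and 2√(Dt) = 2√(1.59 × 67.3) = 20.69 m.
Argument (x−vt)/(2√(Dt)) = (35.7 − 29.8139)/20.69 = 0.2845; ½·erfc(0.2845) = 0.3437.
C = 236 × 0.3437 = 81.1 mg/L.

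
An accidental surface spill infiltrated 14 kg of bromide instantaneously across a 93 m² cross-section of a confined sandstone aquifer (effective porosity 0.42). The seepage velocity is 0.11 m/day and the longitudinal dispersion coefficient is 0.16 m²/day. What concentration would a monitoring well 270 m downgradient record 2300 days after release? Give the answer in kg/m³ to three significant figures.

0.00433 kg/m³

For an instantaneous plane source, C(x,t) = M/(n_e·A·√(4πDt)) · exp(−(x−vt)²/(4Dt)), with n_e·A the pore (flow) area.
Plume center vt = 0.11 × 2300 = 253 m, so the well at 270 m is 17 m downgradient of the peak.
√(4πDt) = 68.00 m, giving peak height M/(n_e·A·√(4πDt)) = 14/(0.42 × 93 × 68.00) = 0.005271 kg/m³.
(x−vt)²/(4Dt) = (17)²/(4 × 0.16 × 2300) = 0.1963; exp(−0.1963) = 0.8218.
C = 0.005271 × 0.8218 = 0.00433 kg/m³.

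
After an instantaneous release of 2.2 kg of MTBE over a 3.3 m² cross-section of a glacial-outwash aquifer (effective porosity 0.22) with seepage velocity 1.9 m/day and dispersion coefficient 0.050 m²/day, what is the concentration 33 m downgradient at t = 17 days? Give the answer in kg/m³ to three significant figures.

0.803 kg/m³

For an instantaneous plane source, C(x,t) = M/(n_e·A·√(4πDt)) · exp(−(x−vt)²/(4Dt)), with n_e·A the pore (flow) area.
Plume center vt = 1.9 × 17 = 32.3 m, so the well at 33 m is 0.7 m downgradient of the peak.
√(4πDt) = 3.268 m, giving peak height M/(n_e·A·√(4πDt)) = 2.2/(0.22 × 3.3 × 3.268) = 0.9273 kg/m³.
(x−vt)²/(4Dt) = (0.7)²/(4 × 0.050 × 17) = 0.1441; exp(−0.1441) = 0.8658.
C = 0.9273 × 0.8658 = 0.803 kg/m³.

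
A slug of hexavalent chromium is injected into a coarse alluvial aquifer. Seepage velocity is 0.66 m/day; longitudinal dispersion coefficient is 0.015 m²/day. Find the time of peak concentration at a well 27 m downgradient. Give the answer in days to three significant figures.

40.9 days

For the 1D instantaneous-source solution, setting ∂C/∂t = 0 at fixed x gives v²t² + 2Dt − x² = 0, so t = (√(D² + v²x²) − D)/v².
√(D² + v²x²) = √(0.015² + 0.66² × 27²) = 17.82; v² = 0.4356.
t = (17.82 − 0.015)/0.4356 = 40.9 days (vs. the pure-advection estimate x/v = 40.9 d).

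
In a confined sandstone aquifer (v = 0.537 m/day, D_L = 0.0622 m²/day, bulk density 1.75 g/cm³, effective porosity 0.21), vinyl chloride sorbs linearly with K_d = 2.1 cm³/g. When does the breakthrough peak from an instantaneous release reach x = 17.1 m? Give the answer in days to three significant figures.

Retardation factor R = 1 + ρ_b·K_d/n = 1 + 1.75 × 2.1/0.21 = 18.50.
Sorption retards both mechanisms: v_R = v/R = 0.02903 m/day, D_R = D/R = 0.003362 m²/day.
Peak time from v_R²t² + 2D_R t − x² = 0: t = (√(D_R² + v_R²x²) − D_R)/v_R².
√(D_R² + v_R²x²) = √(0.003362² + 0.02903² × 17.1²) = 0.4964; v_R² = 0.0008427.
t = (0.4964 − 0.003362)/0.0008427 = 585 days.

585 days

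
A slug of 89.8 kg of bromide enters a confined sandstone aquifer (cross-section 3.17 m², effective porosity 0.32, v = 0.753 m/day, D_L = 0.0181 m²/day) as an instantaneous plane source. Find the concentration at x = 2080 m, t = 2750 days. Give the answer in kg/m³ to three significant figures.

For an instantaneous plane source, C(x,t) = M/(n_e·A·√(4πDt)) · exp(−(x−vt)²/(4Dt)), with n_e·A the pore (flow) area.
Plume center vt = 0.753 × 2750 = 2070.75 m, so the well at 2080 m is 9.25 m downgradient of the peak.
√(4πDt) = 25.01 m, giving peak height M/(n_e·A·√(4πDt)) = 89.8/(0.32 × 3.17 × 25.01) = 3.540 kg/m³.
(x−vt)²/(4Dt) = (9.25)²/(4 × 0.0181 × 2750) = 0.4297; exp(−0.4297) = 0.6507.
C = 3.540 × 0.6507 = 2.30 kg/m³.

2.30 kg/m³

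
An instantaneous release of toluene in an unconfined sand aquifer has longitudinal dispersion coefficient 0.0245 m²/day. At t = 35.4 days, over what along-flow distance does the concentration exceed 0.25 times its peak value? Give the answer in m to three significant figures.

The plume is Gaussian with σ = √(2Dt) = √(2 × 0.0245 × 35.4) = 1.317 m.
C/C_peak = exp(−Δx²/(2σ²)) = 0.25 ⇒ Δx = σ·√(−2 ln 0.25) = 1.317 × 1.665 = 2.193 m.
Width = 2Δx = 4.39 m.

4.39 m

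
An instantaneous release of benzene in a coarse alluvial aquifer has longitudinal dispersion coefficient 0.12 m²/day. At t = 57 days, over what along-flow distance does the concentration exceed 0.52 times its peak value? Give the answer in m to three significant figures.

8.46 m

The plume is Gaussian with σ = √(2Dt) = √(2 × 0.12 × 57) = 3.699 m.
C/C_peak = exp(−Δx²/(2σ²)) = 0.52 ⇒ Δx = σ·√(−2 ln 0.52) = 3.699 × 1.144 = 4.232 m.
Width = 2Δx = 8.46 m.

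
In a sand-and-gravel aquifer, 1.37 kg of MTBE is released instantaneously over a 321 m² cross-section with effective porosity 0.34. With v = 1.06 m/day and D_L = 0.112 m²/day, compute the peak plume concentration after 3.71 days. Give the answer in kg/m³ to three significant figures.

0.00549 kg/m³

The peak of an instantaneous 1D plume sits at x = vt; there the Gaussian factor is 1 and C_max = M/(n_e·A·√(4πDt)), where n_e·A is the pore area the mass is dissolved in.
√(4πDt) = √(4π × 0.112 × 3.71) = 2.285 m, so C_max = 1.37/(0.34 × 321 × 2.285) = 0.00549 kg/m³.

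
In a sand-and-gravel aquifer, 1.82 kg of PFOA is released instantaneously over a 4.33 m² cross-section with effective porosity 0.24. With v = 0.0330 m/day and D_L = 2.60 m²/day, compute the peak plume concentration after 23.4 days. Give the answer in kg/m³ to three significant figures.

The peak of an instantaneous 1D plume sits at x = vt; there the Gaussian factor is 1 and C_max = M/(n_e·A·√(4πDt)), where n_e·A is the pore area the mass is dissolved in.
√(4πDt) = √(4π × 2.60 × 23.4) = 27.65 m, so C_max = 1.82/(0.24 × 4.33 × 27.65) = 0.0633 kg/m³.

0.0633 kg/m³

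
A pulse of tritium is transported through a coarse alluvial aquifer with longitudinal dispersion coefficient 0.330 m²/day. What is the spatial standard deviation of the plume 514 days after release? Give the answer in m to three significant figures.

18.4 m

Dispersive spreading gives a Gaussian with σ² = 2Dt; advection only shifts the center.
σ = √(2 × 0.330 × 514) = 18.4 m.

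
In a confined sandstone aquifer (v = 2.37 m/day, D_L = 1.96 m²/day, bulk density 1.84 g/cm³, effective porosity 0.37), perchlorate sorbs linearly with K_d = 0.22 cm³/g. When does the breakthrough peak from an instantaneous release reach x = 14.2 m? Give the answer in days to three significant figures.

11.8 days

Retardation factor R = 1 + ρ_b·K_d/n = 1 + 1.84 × 0.22/0.37 = 2.094.
Sorption retards both mechanisms: v_R = v/R = 1.132 m/day, D_R = D/R = 0.9360 m²/day.
Peak time from v_R²t² + 2D_R t − x² = 0: t = (√(D_R² + v_R²x²) − D_R)/v_R².
√(D_R² + v_R²x²) = √(0.9360² + 1.132² × 14.2²) = 16.10; v_R² = 1.281.
t = (16.10 − 0.9360)/1.281 = 11.8 days.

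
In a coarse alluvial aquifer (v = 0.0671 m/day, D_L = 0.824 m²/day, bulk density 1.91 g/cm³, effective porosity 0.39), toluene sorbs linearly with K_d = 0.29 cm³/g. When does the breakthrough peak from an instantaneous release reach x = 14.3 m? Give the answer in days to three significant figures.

Retardation factor R = 1 + ρ_b·K_d/n = 1 + 1.91 × 0.29/0.39 = 2.420.
Sorption retards both mechanisms: v_R = v/R = 0.02773 m/day, D_R = D/R = 0.3405 m²/day.
Peak time from v_R²t² + 2D_R t − x² = 0: t = (√(D_R² + v_R²x²) − D_R)/v_R².
√(D_R² + v_R²x²) = √(0.3405² + 0.02773² × 14.3²) = 0.5227; v_R² = 0.0007690.
t = (0.5227 − 0.3405)/0.0007690 = 237 days.

237 days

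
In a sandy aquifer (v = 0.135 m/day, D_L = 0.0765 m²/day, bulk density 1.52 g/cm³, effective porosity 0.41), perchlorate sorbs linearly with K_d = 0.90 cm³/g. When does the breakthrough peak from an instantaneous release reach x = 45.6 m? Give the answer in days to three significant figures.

Retardation factor R = 1 + ρ_b·K_d/n = 1 + 1.52 × 0.90/0.41 = 4.337.
Sorption retards both mechanisms: v_R = v/R = 0.03113 m/day, D_R = D/R = 0.01764 m²/day.
Peak time from v_R²t² + 2D_R t − x² = 0: t = (√(D_R² + v_R²x²) − D_R)/v_R².
√(D_R² + v_R²x²) = √(0.01764² + 0.03113² × 45.6²) = 1.420; v_R² = 0.0009691.
t = (1.420 − 0.01764)/0.0009691 = 1450 days.

1450 days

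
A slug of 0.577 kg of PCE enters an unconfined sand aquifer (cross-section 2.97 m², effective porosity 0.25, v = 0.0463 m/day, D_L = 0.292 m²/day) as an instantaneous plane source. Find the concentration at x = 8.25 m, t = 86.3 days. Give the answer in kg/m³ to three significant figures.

For an instantaneous plane source, C(x,t) = M/(n_e·A·√(4πDt)) · exp(−(x−vt)²/(4Dt)), with n_e·A the pore (flow) area.
Plume center vt = 0.0463 × 86.3 = 3.99569 m, so the well at 8.25 m is 4.25431 m downgradient of the peak.
√(4πDt) = 17.80 m, giving peak height M/(n_e·A·√(4πDt)) = 0.577/(0.25 × 2.97 × 17.80) = 0.04366 kg/m³.
(x−vt)²/(4Dt) = (4.25431)²/(4 × 0.292 × 86.3) = 0.1796; exp(−0.1796) = 0.8356.
C = 0.04366 × 0.8356 = 0.0365 kg/m³.

0.0365 kg/m³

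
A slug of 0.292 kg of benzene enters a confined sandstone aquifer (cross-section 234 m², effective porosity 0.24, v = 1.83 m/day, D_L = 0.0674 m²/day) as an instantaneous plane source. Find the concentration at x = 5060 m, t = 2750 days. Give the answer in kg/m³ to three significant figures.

3.88e-05 kg/m³

For an instantaneous plane source, C(x,t) = M/(n_e·A·√(4πDt)) · exp(−(x−vt)²/(4Dt)), with n_e·A the pore (flow) area.
Plume center vt = 1.83 × 2750 = 5032.5 m, so the well at 5060 m is 27.5 m downgradient of the peak.
√(4πDt) = 48.26 m, giving peak height M/(n_e·A·√(4πDt)) = 0.292/(0.24 × 234 × 48.26) = 0.0001077 kg/m³.
(x−vt)²/(4Dt) = (27.5)²/(4 × 0.0674 × 2750) = 1.020; exp(−1.020) = 0.3606.
C = 0.0001077 × 0.3606 = 3.88e-05 kg/m³.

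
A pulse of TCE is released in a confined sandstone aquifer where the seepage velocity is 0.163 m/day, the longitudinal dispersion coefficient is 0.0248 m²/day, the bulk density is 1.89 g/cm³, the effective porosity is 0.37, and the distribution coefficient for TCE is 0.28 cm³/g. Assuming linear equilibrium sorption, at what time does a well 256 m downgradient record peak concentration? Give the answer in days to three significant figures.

Retardation factor R = 1 + ρ_b·K_d/n = 1 + 1.89 × 0.28/0.37 = 2.430.
Sorption retards both mechanisms: v_R = v/R = 0.06708 m/day, D_R = D/R = 0.01021 m²/day.
Peak time from v_R²t² + 2D_R t − x² = 0: t = (√(D_R² + v_R²x²) − D_R)/v_R².
√(D_R² + v_R²x²) = √(0.01021² + 0.06708² × 256²) = 17.17; v_R² = 0.004500.
t = (17.17 − 0.01021)/0.004500 = 3810 days.

3810 days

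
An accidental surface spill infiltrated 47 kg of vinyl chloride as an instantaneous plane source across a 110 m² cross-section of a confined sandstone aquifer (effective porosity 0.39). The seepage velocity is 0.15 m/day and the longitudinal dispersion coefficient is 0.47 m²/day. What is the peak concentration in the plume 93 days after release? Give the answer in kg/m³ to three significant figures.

0.0467 kg/m³

The peak of an instantaneous 1D plume sits at x = vt; there the Gaussian factor is 1 and C_max = M/(n_e·A·√(4πDt)), where n_e·A is the pore area the mass is dissolved in.
√(4πDt) = √(4π × 0.47 × 93) = 23.44 m, so C_max = 47/(0.39 × 110 × 23.44) = 0.0467 kg/m³.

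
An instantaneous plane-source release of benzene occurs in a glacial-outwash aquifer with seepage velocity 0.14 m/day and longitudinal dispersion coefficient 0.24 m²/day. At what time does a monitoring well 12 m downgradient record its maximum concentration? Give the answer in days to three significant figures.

For the 1D instantaneous-source solution, setting ∂C/∂t = 0 at fixed x gives v²t² + 2Dt − x² = 0, so t = (√(D² + v²x²) − D)/v².
√(D² + v²x²) = √(0.24² + 0.14² × 12²) = 1.697; v² = 0.0196.
t = (1.697 − 0.24)/0.0196 = 74.3 days (vs. the pure-advection estimate x/v = 85.7 d).

74.3 days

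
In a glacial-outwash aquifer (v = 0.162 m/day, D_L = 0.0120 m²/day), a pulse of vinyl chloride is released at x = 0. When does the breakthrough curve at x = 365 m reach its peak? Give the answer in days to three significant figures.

For the 1D instantaneous-source solution, setting ∂C/∂t = 0 at fixed x gives v²t² + 2Dt − x² = 0, so t = (√(D² + v²x²) − D)/v².
√(D² + v²x²) = √(0.0120² + 0.162² × 365²) = 59.13; v² = 0.026244.
t = (59.13 − 0.0120)/0.026244 = 2250 days (vs. the pure-advection estimate x/v = 2250 d).

2250 days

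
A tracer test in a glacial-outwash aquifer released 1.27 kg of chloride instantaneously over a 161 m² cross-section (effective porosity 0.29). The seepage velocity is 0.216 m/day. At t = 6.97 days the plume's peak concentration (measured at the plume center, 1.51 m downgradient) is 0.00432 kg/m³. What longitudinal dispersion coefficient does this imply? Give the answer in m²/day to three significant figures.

At the plume center C_max = M/(n_e·A·√(4πDt)), so D = M²/(4πt·(n_e·A·C_max)²).
n_e·A·C_max = 0.29 × 161 × 0.00432 = 0.2017 kg/m.
D = 1.27²/(4π × 6.97 × 0.2017²) = 0.453 m²/day.

0.453 m²/day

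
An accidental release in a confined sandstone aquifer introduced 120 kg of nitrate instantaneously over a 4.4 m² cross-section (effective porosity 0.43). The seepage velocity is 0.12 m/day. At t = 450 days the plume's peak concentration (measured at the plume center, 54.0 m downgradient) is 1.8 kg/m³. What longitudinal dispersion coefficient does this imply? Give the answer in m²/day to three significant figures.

0.220 m²/day

At the plume center C_max = M/(n_e·A·√(4πDt)), so D = M²/(4πt·(n_e·A·C_max)²).
n_e·A·C_max = 0.43 × 4.4 × 1.8 = 3.406 kg/m.
D = 120²/(4π × 450 × 3.406²) = 0.220 m²/day.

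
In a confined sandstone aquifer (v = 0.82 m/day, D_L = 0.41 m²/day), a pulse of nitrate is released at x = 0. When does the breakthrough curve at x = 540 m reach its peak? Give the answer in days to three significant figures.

658 days

For the 1D instantaneous-source solution, setting ∂C/∂t = 0 at fixed x gives v²t² + 2Dt − x² = 0, so t = (√(D² + v²x²) − D)/v².
√(D² + v²x²) = √(0.41² + 0.82² × 540²) = 442.8; v² = 0.6724.
t = (442.8 − 0.41)/0.6724 = 658 days (vs. the pure-advection estimate x/v = 659 d).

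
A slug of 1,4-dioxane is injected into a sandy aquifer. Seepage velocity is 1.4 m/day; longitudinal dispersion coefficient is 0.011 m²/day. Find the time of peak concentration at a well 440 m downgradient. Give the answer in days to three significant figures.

314 days

For the 1D instantaneous-source solution, setting ∂C/∂t = 0 at fixed x gives v²t² + 2Dt − x² = 0, so t = (√(D² + v²x²) − D)/v².
√(D² + v²x²) = √(0.011² + 1.4² × 440²) = 616.0; v² = 1.96.
t = (616.0 − 0.011)/1.96 = 314 days (vs. the pure-advection estimate x/v = 314 d).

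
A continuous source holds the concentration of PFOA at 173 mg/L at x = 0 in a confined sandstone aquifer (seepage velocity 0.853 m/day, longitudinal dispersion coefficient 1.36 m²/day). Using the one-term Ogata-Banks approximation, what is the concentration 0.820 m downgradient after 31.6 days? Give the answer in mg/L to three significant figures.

173 mg/L

For a continuous step input, C/C₀ ≈ ½·erfc((x−vt)/(2√(Dt))).
vt = 0.853 × 31.6 = 26.9548 m and 2√(Dt) = 2√(1.36 × 31.6) = 13.11 m.
Argument (x−vt)/(2√(Dt)) = (0.820 − 26.9548)/13.11 = -1.994; ½·erfc(-1.994) = 0.9976.
C = 173 × 0.9976 = 173 mg/L.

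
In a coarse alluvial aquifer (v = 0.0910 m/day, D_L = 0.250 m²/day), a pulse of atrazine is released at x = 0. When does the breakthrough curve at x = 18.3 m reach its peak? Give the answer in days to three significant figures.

For the 1D instantaneous-source solution, setting ∂C/∂t = 0 at fixed x gives v²t² + 2Dt − x² = 0, so t = (√(D² + v²x²) − D)/v².
√(D² + v²x²) = √(0.250² + 0.0910² × 18.3²) = 1.684; v² = 0.008281.
t = (1.684 − 0.250)/0.008281 = 173 days (vs. the pure-advection estimate x/v = 201 d).

173 days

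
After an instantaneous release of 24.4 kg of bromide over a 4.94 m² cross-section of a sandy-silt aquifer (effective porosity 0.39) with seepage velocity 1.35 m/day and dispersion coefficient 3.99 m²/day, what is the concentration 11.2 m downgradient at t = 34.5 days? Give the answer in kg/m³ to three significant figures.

For an instantaneous plane source, C(x,t) = M/(n_e·A·√(4πDt)) · exp(−(x−vt)²/(4Dt)), with n_e·A the pore (flow) area.
Plume center vt = 1.35 × 34.5 = 46.575 m, so the well at 11.2 m is 35.375 m upgradient of the peak.
√(4πDt) = 41.59 m, giving peak height M/(n_e·A·√(4πDt)) = 24.4/(0.39 × 4.94 × 41.59) = 0.3045 kg/m³.
(x−vt)²/(4Dt) = (-35.375)²/(4 × 3.99 × 34.5) = 2.273; exp(−2.273) = 0.1030.
C = 0.3045 × 0.1030 = 0.0314 kg/m³.

0.0314 kg/m³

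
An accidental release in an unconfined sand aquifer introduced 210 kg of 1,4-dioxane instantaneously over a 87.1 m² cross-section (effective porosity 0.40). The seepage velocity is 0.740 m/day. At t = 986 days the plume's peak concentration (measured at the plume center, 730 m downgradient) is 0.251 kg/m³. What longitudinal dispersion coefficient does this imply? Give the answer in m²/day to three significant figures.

0.0465 m²/day

At the plume center C_max = M/(n_e·A·√(4πDt)), so D = M²/(4πt·(n_e·A·C_max)²).
n_e·A·C_max = 0.40 × 87.1 × 0.251 = 8.745 kg/m.
D = 210²/(4π × 986 × 8.745²) = 0.0465 m²/day.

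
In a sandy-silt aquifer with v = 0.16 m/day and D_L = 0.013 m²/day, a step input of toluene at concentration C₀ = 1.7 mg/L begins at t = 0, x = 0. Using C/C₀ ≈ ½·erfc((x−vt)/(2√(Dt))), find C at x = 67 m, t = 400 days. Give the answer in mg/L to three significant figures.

For a continuous step input, C/C₀ ≈ ½·erfc((x−vt)/(2√(Dt))).
vt = 0.16 × 400 = 64 m and 2√(Dt) = 2√(0.013 × 400) = 4.561 m.
Argument (x−vt)/(2√(Dt)) = (67 − 64)/4.561 = 0.6578; ½·erfc(0.6578) = 0.1761.
C = 1.7 × 0.1761 = 0.299 mg/L.

0.299 mg/L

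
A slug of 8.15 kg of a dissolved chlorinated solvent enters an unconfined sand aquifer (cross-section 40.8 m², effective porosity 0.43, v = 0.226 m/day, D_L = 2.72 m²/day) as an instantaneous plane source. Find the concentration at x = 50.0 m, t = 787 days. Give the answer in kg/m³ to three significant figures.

0.000420 kg/m³

For an instantaneous plane source, C(x,t) = M/(n_e·A·√(4πDt)) · exp(−(x−vt)²/(4Dt)), with n_e·A the pore (flow) area.
Plume center vt = 0.226 × 787 = 177.862 m, so the well at 50.0 m is 127.862 m upgradient of the peak.
√(4πDt) = 164.0 m, giving peak height M/(n_e·A·√(4πDt)) = 8.15/(0.43 × 40.8 × 164.0) = 0.002833 kg/m³.
(x−vt)²/(4Dt) = (-127.862)²/(4 × 2.72 × 787) = 1.909; exp(−1.909) = 0.1482.
C = 0.002833 × 0.1482 = 0.000420 kg/m³.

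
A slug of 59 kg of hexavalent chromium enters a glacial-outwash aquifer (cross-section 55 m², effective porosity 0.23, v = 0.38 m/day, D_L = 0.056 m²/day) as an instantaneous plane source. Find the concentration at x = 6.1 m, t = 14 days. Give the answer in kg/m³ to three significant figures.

1.22 kg/m³

For an instantaneous plane source, C(x,t) = M/(n_e·A·√(4πDt)) · exp(−(x−vt)²/(4Dt)), with n_e·A the pore (flow) area.
Plume center vt = 0.38 × 14 = 5.32 m, so the well at 6.1 m is 0.78 m downgradient of the peak.
√(4πDt) = 3.139 m, giving peak height M/(n_e·A·√(4πDt)) = 59/(0.23 × 55 × 3.139) = 1.486 kg/m³.
(x−vt)²/(4Dt) = (0.78)²/(4 × 0.056 × 14) = 0.1940; exp(−0.1940) = 0.8237.
C = 1.486 × 0.8237 = 1.22 kg/m³.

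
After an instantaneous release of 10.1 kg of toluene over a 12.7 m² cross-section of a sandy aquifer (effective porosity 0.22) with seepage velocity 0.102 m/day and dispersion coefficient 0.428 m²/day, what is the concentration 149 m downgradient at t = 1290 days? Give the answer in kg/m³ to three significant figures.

0.0378 kg/m³

For an instantaneous plane source, C(x,t) = M/(n_e·A·√(4πDt)) · exp(−(x−vt)²/(4Dt)), with n_e·A the pore (flow) area.
Plume center vt = 0.102 × 1290 = 131.58 m, so the well at 149 m is 17.42 m downgradient of the peak.
√(4πDt) = 83.30 m, giving peak height M/(n_e·A·√(4πDt)) = 10.1/(0.22 × 12.7 × 83.30) = 0.04340 kg/m³.
(x−vt)²/(4Dt) = (17.42)²/(4 × 0.428 × 1290) = 0.1374; exp(−0.1374) = 0.8716.
C = 0.04340 × 0.8716 = 0.0378 kg/m³.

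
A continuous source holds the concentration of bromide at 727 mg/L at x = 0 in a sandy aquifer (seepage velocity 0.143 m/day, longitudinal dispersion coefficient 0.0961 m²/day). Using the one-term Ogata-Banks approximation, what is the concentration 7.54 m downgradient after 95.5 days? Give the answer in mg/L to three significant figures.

671 mg/L

For a continuous step input, C/C₀ ≈ ½·erfc((x−vt)/(2√(Dt))).
vt = 0.143 × 95.5 = 13.6565 m and 2√(Dt) = 2√(0.0961 × 95.5) = 6.059 m.
Argument (x−vt)/(2√(Dt)) = (7.54 − 13.6565)/6.059 = -1.009; ½·erfc(-1.009) = 0.9232.
C = 727 × 0.9232 = 671 mg/L.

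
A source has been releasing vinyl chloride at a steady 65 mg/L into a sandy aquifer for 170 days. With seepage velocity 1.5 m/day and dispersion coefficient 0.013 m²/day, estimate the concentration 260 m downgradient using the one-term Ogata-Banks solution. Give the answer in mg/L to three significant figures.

0.565 mg/L

For a continuous step input, C/C₀ ≈ ½·erfc((x−vt)/(2√(Dt))).
vt = 1.5 × 170 = 255 m and 2√(Dt) = 2√(0.013 × 170) = 2.973 m.
Argument (x−vt)/(2√(Dt)) = (260 − 255)/2.973 = 1.682; ½·erfc(1.682) = 0.008687.
C = 65 × 0.008687 = 0.565 mg/L.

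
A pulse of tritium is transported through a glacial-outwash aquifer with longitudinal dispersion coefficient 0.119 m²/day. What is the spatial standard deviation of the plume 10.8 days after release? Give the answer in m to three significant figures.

Dispersive spreading gives a Gaussian with σ² = 2Dt; advection only shifts the center.
σ = √(2 × 0.119 × 10.8) = 1.60 m.

1.60 m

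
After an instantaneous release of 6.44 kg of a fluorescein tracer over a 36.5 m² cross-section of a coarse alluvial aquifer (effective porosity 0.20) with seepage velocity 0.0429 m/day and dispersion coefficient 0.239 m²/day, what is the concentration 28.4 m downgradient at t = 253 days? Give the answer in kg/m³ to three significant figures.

0.00896 kg/m³

For an instantaneous plane source, C(x,t) = M/(n_e·A·√(4πDt)) · exp(−(x−vt)²/(4Dt)), with n_e·A the pore (flow) area.
Plume center vt = 0.0429 × 253 = 10.8537 m, so the well at 28.4 m is 17.5463 m downgradient of the peak.
√(4πDt) = 27.57 m, giving peak height M/(n_e·A·√(4πDt)) = 6.44/(0.20 × 36.5 × 27.57) = 0.03200 kg/m³.
(x−vt)²/(4Dt) = (17.5463)²/(4 × 0.239 × 253) = 1.273; exp(−1.273) = 0.2800.
C = 0.03200 × 0.2800 = 0.00896 kg/m³.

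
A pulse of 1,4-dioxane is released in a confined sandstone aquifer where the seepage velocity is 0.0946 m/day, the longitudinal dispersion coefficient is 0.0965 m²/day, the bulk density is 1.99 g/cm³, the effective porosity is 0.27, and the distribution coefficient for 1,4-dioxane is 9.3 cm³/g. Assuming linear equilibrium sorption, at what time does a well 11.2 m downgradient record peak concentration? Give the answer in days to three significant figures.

Retardation factor R = 1 + ρ_b·K_d/n = 1 + 1.99 × 9.3/0.27 = 69.54.
Sorption retards both mechanisms: v_R = v/R = 0.001360 m/day, D_R = D/R = 0.001388 m²/day.
Peak time from v_R²t² + 2D_R t − x² = 0: t = (√(D_R² + v_R²x²) − D_R)/v_R².
√(D_R² + v_R²x²) = √(0.001388² + 0.001360² × 11.2²) = 0.01530; v_R² = 1.850e-06.
t = (0.01530 − 0.001388)/1.850e-06 = 7520 days.

7520 days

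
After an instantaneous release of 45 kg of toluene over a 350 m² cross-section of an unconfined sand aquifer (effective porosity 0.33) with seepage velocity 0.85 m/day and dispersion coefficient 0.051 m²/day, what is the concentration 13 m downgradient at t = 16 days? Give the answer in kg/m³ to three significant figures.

For an instantaneous plane source, C(x,t) = M/(n_e·A·√(4πDt)) · exp(−(x−vt)²/(4Dt)), with n_e·A the pore (flow) area.
Plume center vt = 0.85 × 16 = 13.6 m, so the well at 13 m is 0.6 m upgradient of the peak.
√(4πDt) = 3.202 m, giving peak height M/(n_e·A·√(4πDt)) = 45/(0.33 × 350 × 3.202) = 0.1217 kg/m³.
(x−vt)²/(4Dt) = (-0.6)²/(4 × 0.051 × 16) = 0.1103; exp(−0.1103) = 0.8956.
C = 0.1217 × 0.8956 = 0.109 kg/m³.

0.109 kg/m³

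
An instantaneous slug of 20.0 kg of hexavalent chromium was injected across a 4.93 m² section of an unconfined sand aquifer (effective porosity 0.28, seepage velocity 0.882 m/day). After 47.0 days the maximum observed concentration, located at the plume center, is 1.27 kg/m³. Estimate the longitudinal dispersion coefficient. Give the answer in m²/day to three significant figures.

At the plume center C_max = M/(n_e·A·√(4πDt)), so D = M²/(4πt·(n_e·A·C_max)²).
n_e·A·C_max = 0.28 × 4.93 × 1.27 = 1.753 kg/m.
D = 20.0²/(4π × 47.0 × 1.753²) = 0.220 m²/day.

0.220 m²/day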